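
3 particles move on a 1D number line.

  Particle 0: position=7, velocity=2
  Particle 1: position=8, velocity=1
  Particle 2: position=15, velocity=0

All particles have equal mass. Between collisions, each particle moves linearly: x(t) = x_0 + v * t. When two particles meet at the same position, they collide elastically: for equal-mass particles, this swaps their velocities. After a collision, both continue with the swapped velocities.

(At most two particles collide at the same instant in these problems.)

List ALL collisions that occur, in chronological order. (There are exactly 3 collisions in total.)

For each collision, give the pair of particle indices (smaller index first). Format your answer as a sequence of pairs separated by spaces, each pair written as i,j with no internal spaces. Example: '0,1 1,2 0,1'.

Collision at t=1: particles 0 and 1 swap velocities; positions: p0=9 p1=9 p2=15; velocities now: v0=1 v1=2 v2=0
Collision at t=4: particles 1 and 2 swap velocities; positions: p0=12 p1=15 p2=15; velocities now: v0=1 v1=0 v2=2
Collision at t=7: particles 0 and 1 swap velocities; positions: p0=15 p1=15 p2=21; velocities now: v0=0 v1=1 v2=2

Answer: 0,1 1,2 0,1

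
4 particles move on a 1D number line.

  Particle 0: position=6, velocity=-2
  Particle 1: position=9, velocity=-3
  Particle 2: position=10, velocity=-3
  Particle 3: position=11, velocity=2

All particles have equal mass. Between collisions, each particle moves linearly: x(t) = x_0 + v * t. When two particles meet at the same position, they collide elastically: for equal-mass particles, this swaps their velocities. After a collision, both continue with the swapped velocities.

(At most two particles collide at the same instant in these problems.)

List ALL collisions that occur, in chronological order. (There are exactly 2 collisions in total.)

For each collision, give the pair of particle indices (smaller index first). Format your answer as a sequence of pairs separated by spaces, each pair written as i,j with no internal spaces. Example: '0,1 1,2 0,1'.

Answer: 0,1 1,2

Derivation:
Collision at t=3: particles 0 and 1 swap velocities; positions: p0=0 p1=0 p2=1 p3=17; velocities now: v0=-3 v1=-2 v2=-3 v3=2
Collision at t=4: particles 1 and 2 swap velocities; positions: p0=-3 p1=-2 p2=-2 p3=19; velocities now: v0=-3 v1=-3 v2=-2 v3=2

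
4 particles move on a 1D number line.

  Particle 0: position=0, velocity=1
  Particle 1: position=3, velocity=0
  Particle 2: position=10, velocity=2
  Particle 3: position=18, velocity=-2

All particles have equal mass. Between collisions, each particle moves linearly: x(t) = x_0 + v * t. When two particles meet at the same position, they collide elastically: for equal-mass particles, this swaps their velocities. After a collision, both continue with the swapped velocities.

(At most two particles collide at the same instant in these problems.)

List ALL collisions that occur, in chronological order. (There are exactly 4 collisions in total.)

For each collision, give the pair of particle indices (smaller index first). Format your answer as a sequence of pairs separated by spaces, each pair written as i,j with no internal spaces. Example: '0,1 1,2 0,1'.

Answer: 2,3 0,1 1,2 0,1

Derivation:
Collision at t=2: particles 2 and 3 swap velocities; positions: p0=2 p1=3 p2=14 p3=14; velocities now: v0=1 v1=0 v2=-2 v3=2
Collision at t=3: particles 0 and 1 swap velocities; positions: p0=3 p1=3 p2=12 p3=16; velocities now: v0=0 v1=1 v2=-2 v3=2
Collision at t=6: particles 1 and 2 swap velocities; positions: p0=3 p1=6 p2=6 p3=22; velocities now: v0=0 v1=-2 v2=1 v3=2
Collision at t=15/2: particles 0 and 1 swap velocities; positions: p0=3 p1=3 p2=15/2 p3=25; velocities now: v0=-2 v1=0 v2=1 v3=2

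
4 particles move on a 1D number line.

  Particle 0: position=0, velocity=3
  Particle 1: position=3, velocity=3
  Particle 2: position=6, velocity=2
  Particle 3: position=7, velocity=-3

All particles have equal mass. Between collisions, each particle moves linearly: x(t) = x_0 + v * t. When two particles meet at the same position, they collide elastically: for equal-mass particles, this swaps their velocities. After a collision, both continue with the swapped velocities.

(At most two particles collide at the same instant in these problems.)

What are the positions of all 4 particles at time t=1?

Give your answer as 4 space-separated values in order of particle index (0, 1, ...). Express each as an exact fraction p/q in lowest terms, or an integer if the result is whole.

Collision at t=1/5: particles 2 and 3 swap velocities; positions: p0=3/5 p1=18/5 p2=32/5 p3=32/5; velocities now: v0=3 v1=3 v2=-3 v3=2
Collision at t=2/3: particles 1 and 2 swap velocities; positions: p0=2 p1=5 p2=5 p3=22/3; velocities now: v0=3 v1=-3 v2=3 v3=2
Advance to t=1 (no further collisions before then); velocities: v0=3 v1=-3 v2=3 v3=2; positions = 3 4 6 8

Answer: 3 4 6 8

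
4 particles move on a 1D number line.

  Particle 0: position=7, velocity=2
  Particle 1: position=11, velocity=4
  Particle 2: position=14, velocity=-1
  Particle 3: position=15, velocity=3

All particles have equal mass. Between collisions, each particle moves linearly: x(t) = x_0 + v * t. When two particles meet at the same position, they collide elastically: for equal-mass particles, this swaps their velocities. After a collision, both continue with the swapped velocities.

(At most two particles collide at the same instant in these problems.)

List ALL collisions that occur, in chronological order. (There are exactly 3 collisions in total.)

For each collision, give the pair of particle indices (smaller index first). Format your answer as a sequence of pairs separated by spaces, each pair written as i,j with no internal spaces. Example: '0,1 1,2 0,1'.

Answer: 1,2 0,1 2,3

Derivation:
Collision at t=3/5: particles 1 and 2 swap velocities; positions: p0=41/5 p1=67/5 p2=67/5 p3=84/5; velocities now: v0=2 v1=-1 v2=4 v3=3
Collision at t=7/3: particles 0 and 1 swap velocities; positions: p0=35/3 p1=35/3 p2=61/3 p3=22; velocities now: v0=-1 v1=2 v2=4 v3=3
Collision at t=4: particles 2 and 3 swap velocities; positions: p0=10 p1=15 p2=27 p3=27; velocities now: v0=-1 v1=2 v2=3 v3=4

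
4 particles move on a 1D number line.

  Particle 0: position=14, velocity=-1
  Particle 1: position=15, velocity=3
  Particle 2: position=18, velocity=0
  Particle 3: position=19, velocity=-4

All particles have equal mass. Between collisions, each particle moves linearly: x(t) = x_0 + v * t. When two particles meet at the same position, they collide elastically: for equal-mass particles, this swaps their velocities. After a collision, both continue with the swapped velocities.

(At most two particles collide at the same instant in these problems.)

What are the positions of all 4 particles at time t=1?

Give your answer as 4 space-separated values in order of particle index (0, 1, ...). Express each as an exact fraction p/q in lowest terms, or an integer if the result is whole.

Collision at t=1/4: particles 2 and 3 swap velocities; positions: p0=55/4 p1=63/4 p2=18 p3=18; velocities now: v0=-1 v1=3 v2=-4 v3=0
Collision at t=4/7: particles 1 and 2 swap velocities; positions: p0=94/7 p1=117/7 p2=117/7 p3=18; velocities now: v0=-1 v1=-4 v2=3 v3=0
Collision at t=1: particles 2 and 3 swap velocities; positions: p0=13 p1=15 p2=18 p3=18; velocities now: v0=-1 v1=-4 v2=0 v3=3
Advance to t=1 (no further collisions before then); velocities: v0=-1 v1=-4 v2=0 v3=3; positions = 13 15 18 18

Answer: 13 15 18 18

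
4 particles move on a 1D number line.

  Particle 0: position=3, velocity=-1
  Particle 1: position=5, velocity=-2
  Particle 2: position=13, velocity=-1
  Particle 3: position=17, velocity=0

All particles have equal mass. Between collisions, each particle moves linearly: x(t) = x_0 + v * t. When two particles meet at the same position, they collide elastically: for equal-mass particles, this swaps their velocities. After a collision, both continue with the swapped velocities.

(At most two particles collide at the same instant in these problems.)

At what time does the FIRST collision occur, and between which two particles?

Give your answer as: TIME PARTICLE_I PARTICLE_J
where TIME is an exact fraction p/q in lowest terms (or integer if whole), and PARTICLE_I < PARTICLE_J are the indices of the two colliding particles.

Answer: 2 0 1

Derivation:
Pair (0,1): pos 3,5 vel -1,-2 -> gap=2, closing at 1/unit, collide at t=2
Pair (1,2): pos 5,13 vel -2,-1 -> not approaching (rel speed -1 <= 0)
Pair (2,3): pos 13,17 vel -1,0 -> not approaching (rel speed -1 <= 0)
Earliest collision: t=2 between 0 and 1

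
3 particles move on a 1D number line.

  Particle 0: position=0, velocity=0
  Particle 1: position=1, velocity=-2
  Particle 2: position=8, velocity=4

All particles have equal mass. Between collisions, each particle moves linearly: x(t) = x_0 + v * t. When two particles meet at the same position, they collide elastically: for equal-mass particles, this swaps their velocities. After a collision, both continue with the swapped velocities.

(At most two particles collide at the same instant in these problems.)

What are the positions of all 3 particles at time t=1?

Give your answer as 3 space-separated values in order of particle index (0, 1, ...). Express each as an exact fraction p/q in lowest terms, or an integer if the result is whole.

Collision at t=1/2: particles 0 and 1 swap velocities; positions: p0=0 p1=0 p2=10; velocities now: v0=-2 v1=0 v2=4
Advance to t=1 (no further collisions before then); velocities: v0=-2 v1=0 v2=4; positions = -1 0 12

Answer: -1 0 12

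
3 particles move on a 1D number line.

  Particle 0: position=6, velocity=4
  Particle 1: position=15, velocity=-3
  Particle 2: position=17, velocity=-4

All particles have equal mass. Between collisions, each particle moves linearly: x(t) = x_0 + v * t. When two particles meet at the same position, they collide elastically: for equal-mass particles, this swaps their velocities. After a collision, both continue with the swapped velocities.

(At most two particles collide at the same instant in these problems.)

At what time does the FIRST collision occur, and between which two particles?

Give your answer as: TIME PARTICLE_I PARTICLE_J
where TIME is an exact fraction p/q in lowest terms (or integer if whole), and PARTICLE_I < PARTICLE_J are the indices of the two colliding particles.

Pair (0,1): pos 6,15 vel 4,-3 -> gap=9, closing at 7/unit, collide at t=9/7
Pair (1,2): pos 15,17 vel -3,-4 -> gap=2, closing at 1/unit, collide at t=2
Earliest collision: t=9/7 between 0 and 1

Answer: 9/7 0 1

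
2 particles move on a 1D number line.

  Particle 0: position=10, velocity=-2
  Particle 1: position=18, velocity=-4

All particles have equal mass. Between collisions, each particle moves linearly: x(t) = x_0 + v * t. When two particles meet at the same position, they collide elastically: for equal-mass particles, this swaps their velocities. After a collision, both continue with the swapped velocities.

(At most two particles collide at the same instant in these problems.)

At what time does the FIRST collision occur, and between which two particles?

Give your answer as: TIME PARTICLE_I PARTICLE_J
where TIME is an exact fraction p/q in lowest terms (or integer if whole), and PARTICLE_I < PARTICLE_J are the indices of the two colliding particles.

Pair (0,1): pos 10,18 vel -2,-4 -> gap=8, closing at 2/unit, collide at t=4
Earliest collision: t=4 between 0 and 1

Answer: 4 0 1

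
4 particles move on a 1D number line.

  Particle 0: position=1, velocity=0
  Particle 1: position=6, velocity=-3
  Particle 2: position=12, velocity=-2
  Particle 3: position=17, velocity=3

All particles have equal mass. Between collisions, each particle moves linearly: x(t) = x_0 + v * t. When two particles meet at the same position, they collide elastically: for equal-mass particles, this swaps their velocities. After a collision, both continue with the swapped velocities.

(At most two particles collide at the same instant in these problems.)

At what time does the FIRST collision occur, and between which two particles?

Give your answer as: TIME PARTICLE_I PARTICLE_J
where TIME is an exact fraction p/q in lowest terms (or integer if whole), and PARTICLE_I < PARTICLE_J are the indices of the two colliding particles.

Answer: 5/3 0 1

Derivation:
Pair (0,1): pos 1,6 vel 0,-3 -> gap=5, closing at 3/unit, collide at t=5/3
Pair (1,2): pos 6,12 vel -3,-2 -> not approaching (rel speed -1 <= 0)
Pair (2,3): pos 12,17 vel -2,3 -> not approaching (rel speed -5 <= 0)
Earliest collision: t=5/3 between 0 and 1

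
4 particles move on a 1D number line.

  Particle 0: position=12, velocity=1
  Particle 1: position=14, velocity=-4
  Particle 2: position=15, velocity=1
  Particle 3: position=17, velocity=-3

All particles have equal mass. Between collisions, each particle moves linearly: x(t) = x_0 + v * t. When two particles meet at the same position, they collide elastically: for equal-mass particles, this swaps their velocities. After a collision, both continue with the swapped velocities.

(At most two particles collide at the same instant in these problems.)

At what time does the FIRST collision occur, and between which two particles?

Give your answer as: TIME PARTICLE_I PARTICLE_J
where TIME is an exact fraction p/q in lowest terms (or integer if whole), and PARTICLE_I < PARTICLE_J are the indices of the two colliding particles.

Answer: 2/5 0 1

Derivation:
Pair (0,1): pos 12,14 vel 1,-4 -> gap=2, closing at 5/unit, collide at t=2/5
Pair (1,2): pos 14,15 vel -4,1 -> not approaching (rel speed -5 <= 0)
Pair (2,3): pos 15,17 vel 1,-3 -> gap=2, closing at 4/unit, collide at t=1/2
Earliest collision: t=2/5 between 0 and 1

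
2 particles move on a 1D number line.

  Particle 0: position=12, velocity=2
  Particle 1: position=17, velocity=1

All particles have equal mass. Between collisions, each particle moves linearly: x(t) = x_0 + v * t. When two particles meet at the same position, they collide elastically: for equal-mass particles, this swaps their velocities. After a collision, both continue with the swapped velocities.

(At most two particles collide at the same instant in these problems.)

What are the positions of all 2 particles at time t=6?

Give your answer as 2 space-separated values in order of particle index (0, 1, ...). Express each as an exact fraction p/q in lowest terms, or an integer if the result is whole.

Answer: 23 24

Derivation:
Collision at t=5: particles 0 and 1 swap velocities; positions: p0=22 p1=22; velocities now: v0=1 v1=2
Advance to t=6 (no further collisions before then); velocities: v0=1 v1=2; positions = 23 24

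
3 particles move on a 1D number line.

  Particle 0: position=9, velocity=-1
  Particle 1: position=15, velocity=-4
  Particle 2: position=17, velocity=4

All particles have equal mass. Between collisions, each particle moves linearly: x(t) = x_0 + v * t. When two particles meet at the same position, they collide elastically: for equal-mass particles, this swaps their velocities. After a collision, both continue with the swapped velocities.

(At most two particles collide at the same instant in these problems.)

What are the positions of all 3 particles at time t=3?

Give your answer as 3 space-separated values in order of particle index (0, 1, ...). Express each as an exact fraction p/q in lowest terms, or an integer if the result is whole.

Answer: 3 6 29

Derivation:
Collision at t=2: particles 0 and 1 swap velocities; positions: p0=7 p1=7 p2=25; velocities now: v0=-4 v1=-1 v2=4
Advance to t=3 (no further collisions before then); velocities: v0=-4 v1=-1 v2=4; positions = 3 6 29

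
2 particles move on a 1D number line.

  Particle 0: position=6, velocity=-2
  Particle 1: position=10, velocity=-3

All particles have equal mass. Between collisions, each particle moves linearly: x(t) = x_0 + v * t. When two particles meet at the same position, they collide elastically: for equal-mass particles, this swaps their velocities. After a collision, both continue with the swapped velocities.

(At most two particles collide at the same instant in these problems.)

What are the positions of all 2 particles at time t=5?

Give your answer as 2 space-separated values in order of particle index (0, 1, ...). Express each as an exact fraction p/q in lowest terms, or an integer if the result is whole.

Answer: -5 -4

Derivation:
Collision at t=4: particles 0 and 1 swap velocities; positions: p0=-2 p1=-2; velocities now: v0=-3 v1=-2
Advance to t=5 (no further collisions before then); velocities: v0=-3 v1=-2; positions = -5 -4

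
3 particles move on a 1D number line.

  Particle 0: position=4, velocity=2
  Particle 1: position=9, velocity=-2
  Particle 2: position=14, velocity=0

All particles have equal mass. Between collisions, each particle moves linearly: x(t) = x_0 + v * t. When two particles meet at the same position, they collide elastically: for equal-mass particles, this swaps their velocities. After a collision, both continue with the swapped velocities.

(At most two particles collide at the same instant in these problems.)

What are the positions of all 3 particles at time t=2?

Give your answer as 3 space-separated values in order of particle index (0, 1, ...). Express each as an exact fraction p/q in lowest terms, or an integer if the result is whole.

Answer: 5 8 14

Derivation:
Collision at t=5/4: particles 0 and 1 swap velocities; positions: p0=13/2 p1=13/2 p2=14; velocities now: v0=-2 v1=2 v2=0
Advance to t=2 (no further collisions before then); velocities: v0=-2 v1=2 v2=0; positions = 5 8 14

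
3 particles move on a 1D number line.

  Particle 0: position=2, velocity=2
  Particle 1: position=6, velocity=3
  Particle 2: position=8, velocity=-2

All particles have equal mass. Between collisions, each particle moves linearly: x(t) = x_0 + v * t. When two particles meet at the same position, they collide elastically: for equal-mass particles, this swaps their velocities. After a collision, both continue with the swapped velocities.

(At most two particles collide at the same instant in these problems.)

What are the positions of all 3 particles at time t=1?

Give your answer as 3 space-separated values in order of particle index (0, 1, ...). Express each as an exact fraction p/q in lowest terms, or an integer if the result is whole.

Collision at t=2/5: particles 1 and 2 swap velocities; positions: p0=14/5 p1=36/5 p2=36/5; velocities now: v0=2 v1=-2 v2=3
Advance to t=1 (no further collisions before then); velocities: v0=2 v1=-2 v2=3; positions = 4 6 9

Answer: 4 6 9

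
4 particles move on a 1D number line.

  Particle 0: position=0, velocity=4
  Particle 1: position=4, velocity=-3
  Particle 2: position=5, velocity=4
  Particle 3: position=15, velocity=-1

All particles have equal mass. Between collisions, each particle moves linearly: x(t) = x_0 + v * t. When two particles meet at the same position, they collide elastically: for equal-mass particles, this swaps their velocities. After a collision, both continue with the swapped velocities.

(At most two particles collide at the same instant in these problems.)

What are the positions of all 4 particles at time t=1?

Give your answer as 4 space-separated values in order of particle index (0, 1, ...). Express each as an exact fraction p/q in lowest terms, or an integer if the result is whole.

Answer: 1 4 9 14

Derivation:
Collision at t=4/7: particles 0 and 1 swap velocities; positions: p0=16/7 p1=16/7 p2=51/7 p3=101/7; velocities now: v0=-3 v1=4 v2=4 v3=-1
Advance to t=1 (no further collisions before then); velocities: v0=-3 v1=4 v2=4 v3=-1; positions = 1 4 9 14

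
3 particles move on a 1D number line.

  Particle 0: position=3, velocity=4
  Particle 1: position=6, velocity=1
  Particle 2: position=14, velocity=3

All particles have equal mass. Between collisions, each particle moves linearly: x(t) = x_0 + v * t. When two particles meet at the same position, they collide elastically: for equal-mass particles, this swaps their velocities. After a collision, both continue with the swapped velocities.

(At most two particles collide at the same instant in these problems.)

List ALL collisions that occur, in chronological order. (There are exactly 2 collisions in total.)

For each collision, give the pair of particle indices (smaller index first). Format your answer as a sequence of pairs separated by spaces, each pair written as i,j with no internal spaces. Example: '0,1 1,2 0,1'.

Answer: 0,1 1,2

Derivation:
Collision at t=1: particles 0 and 1 swap velocities; positions: p0=7 p1=7 p2=17; velocities now: v0=1 v1=4 v2=3
Collision at t=11: particles 1 and 2 swap velocities; positions: p0=17 p1=47 p2=47; velocities now: v0=1 v1=3 v2=4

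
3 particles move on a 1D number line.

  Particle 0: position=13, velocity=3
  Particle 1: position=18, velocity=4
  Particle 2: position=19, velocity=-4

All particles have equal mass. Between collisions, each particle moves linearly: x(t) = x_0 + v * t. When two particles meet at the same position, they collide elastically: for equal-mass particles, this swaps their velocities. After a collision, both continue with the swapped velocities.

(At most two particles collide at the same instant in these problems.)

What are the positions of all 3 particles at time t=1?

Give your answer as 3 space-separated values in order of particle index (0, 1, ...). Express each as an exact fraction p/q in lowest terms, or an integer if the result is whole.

Answer: 15 16 22

Derivation:
Collision at t=1/8: particles 1 and 2 swap velocities; positions: p0=107/8 p1=37/2 p2=37/2; velocities now: v0=3 v1=-4 v2=4
Collision at t=6/7: particles 0 and 1 swap velocities; positions: p0=109/7 p1=109/7 p2=150/7; velocities now: v0=-4 v1=3 v2=4
Advance to t=1 (no further collisions before then); velocities: v0=-4 v1=3 v2=4; positions = 15 16 22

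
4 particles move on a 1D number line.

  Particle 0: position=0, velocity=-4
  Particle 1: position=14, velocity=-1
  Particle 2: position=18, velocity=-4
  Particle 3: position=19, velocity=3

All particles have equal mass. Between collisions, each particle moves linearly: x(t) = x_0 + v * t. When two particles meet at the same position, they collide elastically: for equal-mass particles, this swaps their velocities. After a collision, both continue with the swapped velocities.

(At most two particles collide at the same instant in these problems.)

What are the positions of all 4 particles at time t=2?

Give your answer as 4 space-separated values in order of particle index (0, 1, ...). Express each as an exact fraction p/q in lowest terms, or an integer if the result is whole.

Collision at t=4/3: particles 1 and 2 swap velocities; positions: p0=-16/3 p1=38/3 p2=38/3 p3=23; velocities now: v0=-4 v1=-4 v2=-1 v3=3
Advance to t=2 (no further collisions before then); velocities: v0=-4 v1=-4 v2=-1 v3=3; positions = -8 10 12 25

Answer: -8 10 12 25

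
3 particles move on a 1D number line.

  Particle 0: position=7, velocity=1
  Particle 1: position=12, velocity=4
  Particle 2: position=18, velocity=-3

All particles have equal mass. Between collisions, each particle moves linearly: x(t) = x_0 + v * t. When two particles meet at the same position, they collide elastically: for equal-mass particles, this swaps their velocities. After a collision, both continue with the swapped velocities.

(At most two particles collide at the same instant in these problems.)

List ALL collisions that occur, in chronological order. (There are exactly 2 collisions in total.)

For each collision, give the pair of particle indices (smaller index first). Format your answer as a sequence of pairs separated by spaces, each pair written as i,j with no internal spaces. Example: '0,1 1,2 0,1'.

Answer: 1,2 0,1

Derivation:
Collision at t=6/7: particles 1 and 2 swap velocities; positions: p0=55/7 p1=108/7 p2=108/7; velocities now: v0=1 v1=-3 v2=4
Collision at t=11/4: particles 0 and 1 swap velocities; positions: p0=39/4 p1=39/4 p2=23; velocities now: v0=-3 v1=1 v2=4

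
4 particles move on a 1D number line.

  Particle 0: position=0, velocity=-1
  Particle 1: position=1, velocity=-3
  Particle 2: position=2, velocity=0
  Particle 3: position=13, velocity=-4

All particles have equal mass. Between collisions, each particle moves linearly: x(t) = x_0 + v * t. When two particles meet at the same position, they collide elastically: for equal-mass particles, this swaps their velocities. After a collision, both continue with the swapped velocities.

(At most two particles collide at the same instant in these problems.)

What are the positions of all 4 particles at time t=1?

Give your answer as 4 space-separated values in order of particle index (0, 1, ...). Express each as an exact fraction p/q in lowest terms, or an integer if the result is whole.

Answer: -2 -1 2 9

Derivation:
Collision at t=1/2: particles 0 and 1 swap velocities; positions: p0=-1/2 p1=-1/2 p2=2 p3=11; velocities now: v0=-3 v1=-1 v2=0 v3=-4
Advance to t=1 (no further collisions before then); velocities: v0=-3 v1=-1 v2=0 v3=-4; positions = -2 -1 2 9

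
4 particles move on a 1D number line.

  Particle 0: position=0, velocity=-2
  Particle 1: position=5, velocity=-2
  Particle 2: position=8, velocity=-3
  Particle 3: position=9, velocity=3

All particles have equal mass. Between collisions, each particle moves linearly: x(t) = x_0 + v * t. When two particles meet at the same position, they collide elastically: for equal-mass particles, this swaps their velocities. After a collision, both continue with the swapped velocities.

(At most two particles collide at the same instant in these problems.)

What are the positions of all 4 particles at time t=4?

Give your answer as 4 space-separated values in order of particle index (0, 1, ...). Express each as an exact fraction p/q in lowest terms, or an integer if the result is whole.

Collision at t=3: particles 1 and 2 swap velocities; positions: p0=-6 p1=-1 p2=-1 p3=18; velocities now: v0=-2 v1=-3 v2=-2 v3=3
Advance to t=4 (no further collisions before then); velocities: v0=-2 v1=-3 v2=-2 v3=3; positions = -8 -4 -3 21

Answer: -8 -4 -3 21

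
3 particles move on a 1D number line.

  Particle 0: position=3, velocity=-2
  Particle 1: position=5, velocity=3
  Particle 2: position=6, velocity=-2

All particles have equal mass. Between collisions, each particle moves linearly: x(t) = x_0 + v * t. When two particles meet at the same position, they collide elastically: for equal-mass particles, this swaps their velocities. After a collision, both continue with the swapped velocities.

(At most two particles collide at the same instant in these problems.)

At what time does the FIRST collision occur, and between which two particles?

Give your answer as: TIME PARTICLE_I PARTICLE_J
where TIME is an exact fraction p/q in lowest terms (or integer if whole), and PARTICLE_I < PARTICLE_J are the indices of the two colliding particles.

Answer: 1/5 1 2

Derivation:
Pair (0,1): pos 3,5 vel -2,3 -> not approaching (rel speed -5 <= 0)
Pair (1,2): pos 5,6 vel 3,-2 -> gap=1, closing at 5/unit, collide at t=1/5
Earliest collision: t=1/5 between 1 and 2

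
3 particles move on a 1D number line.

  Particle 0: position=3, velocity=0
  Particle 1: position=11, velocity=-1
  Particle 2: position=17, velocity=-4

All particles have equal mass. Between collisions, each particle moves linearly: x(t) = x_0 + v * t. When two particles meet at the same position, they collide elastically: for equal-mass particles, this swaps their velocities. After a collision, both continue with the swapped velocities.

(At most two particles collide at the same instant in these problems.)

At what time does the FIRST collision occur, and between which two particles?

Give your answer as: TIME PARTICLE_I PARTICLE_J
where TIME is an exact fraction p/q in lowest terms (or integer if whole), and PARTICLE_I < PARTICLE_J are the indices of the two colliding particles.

Answer: 2 1 2

Derivation:
Pair (0,1): pos 3,11 vel 0,-1 -> gap=8, closing at 1/unit, collide at t=8
Pair (1,2): pos 11,17 vel -1,-4 -> gap=6, closing at 3/unit, collide at t=2
Earliest collision: t=2 between 1 and 2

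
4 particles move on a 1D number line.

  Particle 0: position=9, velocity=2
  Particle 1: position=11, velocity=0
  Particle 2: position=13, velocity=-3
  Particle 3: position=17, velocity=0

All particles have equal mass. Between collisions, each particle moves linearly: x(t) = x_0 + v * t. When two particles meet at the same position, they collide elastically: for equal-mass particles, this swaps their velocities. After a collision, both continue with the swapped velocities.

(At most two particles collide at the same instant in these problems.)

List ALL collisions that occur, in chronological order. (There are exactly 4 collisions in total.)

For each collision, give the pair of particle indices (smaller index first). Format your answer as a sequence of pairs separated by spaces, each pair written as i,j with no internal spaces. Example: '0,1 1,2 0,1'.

Collision at t=2/3: particles 1 and 2 swap velocities; positions: p0=31/3 p1=11 p2=11 p3=17; velocities now: v0=2 v1=-3 v2=0 v3=0
Collision at t=4/5: particles 0 and 1 swap velocities; positions: p0=53/5 p1=53/5 p2=11 p3=17; velocities now: v0=-3 v1=2 v2=0 v3=0
Collision at t=1: particles 1 and 2 swap velocities; positions: p0=10 p1=11 p2=11 p3=17; velocities now: v0=-3 v1=0 v2=2 v3=0
Collision at t=4: particles 2 and 3 swap velocities; positions: p0=1 p1=11 p2=17 p3=17; velocities now: v0=-3 v1=0 v2=0 v3=2

Answer: 1,2 0,1 1,2 2,3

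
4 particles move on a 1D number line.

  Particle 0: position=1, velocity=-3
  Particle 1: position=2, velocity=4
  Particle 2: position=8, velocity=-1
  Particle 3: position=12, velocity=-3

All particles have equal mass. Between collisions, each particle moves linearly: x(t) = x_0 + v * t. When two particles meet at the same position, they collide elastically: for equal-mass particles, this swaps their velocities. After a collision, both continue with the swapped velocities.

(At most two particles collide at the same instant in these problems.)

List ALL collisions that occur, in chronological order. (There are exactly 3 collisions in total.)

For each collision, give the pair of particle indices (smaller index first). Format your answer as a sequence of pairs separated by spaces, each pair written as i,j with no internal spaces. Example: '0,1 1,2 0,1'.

Collision at t=6/5: particles 1 and 2 swap velocities; positions: p0=-13/5 p1=34/5 p2=34/5 p3=42/5; velocities now: v0=-3 v1=-1 v2=4 v3=-3
Collision at t=10/7: particles 2 and 3 swap velocities; positions: p0=-23/7 p1=46/7 p2=54/7 p3=54/7; velocities now: v0=-3 v1=-1 v2=-3 v3=4
Collision at t=2: particles 1 and 2 swap velocities; positions: p0=-5 p1=6 p2=6 p3=10; velocities now: v0=-3 v1=-3 v2=-1 v3=4

Answer: 1,2 2,3 1,2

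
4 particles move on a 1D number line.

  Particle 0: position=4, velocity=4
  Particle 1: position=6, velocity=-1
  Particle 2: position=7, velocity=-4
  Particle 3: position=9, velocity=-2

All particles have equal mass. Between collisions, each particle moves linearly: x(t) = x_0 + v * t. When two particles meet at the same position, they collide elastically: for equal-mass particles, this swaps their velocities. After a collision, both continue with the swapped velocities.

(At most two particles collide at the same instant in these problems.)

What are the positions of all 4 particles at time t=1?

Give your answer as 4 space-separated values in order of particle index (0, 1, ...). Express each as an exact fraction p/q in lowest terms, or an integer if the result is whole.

Answer: 3 5 7 8

Derivation:
Collision at t=1/3: particles 1 and 2 swap velocities; positions: p0=16/3 p1=17/3 p2=17/3 p3=25/3; velocities now: v0=4 v1=-4 v2=-1 v3=-2
Collision at t=3/8: particles 0 and 1 swap velocities; positions: p0=11/2 p1=11/2 p2=45/8 p3=33/4; velocities now: v0=-4 v1=4 v2=-1 v3=-2
Collision at t=2/5: particles 1 and 2 swap velocities; positions: p0=27/5 p1=28/5 p2=28/5 p3=41/5; velocities now: v0=-4 v1=-1 v2=4 v3=-2
Collision at t=5/6: particles 2 and 3 swap velocities; positions: p0=11/3 p1=31/6 p2=22/3 p3=22/3; velocities now: v0=-4 v1=-1 v2=-2 v3=4
Advance to t=1 (no further collisions before then); velocities: v0=-4 v1=-1 v2=-2 v3=4; positions = 3 5 7 8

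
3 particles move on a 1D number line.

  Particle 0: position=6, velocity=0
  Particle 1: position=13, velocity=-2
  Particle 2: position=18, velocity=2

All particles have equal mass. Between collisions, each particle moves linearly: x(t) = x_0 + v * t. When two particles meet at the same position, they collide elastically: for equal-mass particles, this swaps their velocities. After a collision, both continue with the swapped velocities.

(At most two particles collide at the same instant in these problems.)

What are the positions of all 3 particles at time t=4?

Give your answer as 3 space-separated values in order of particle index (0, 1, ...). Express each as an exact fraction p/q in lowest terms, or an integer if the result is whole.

Answer: 5 6 26

Derivation:
Collision at t=7/2: particles 0 and 1 swap velocities; positions: p0=6 p1=6 p2=25; velocities now: v0=-2 v1=0 v2=2
Advance to t=4 (no further collisions before then); velocities: v0=-2 v1=0 v2=2; positions = 5 6 26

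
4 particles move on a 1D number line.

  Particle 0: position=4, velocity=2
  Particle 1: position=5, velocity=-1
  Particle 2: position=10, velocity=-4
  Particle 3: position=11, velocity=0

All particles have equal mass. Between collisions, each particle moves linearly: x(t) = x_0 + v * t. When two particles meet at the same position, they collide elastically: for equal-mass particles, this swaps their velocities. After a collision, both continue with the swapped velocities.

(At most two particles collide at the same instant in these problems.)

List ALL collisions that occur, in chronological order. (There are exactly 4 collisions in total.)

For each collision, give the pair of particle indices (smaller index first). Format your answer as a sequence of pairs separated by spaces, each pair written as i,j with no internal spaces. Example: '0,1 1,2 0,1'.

Answer: 0,1 1,2 0,1 2,3

Derivation:
Collision at t=1/3: particles 0 and 1 swap velocities; positions: p0=14/3 p1=14/3 p2=26/3 p3=11; velocities now: v0=-1 v1=2 v2=-4 v3=0
Collision at t=1: particles 1 and 2 swap velocities; positions: p0=4 p1=6 p2=6 p3=11; velocities now: v0=-1 v1=-4 v2=2 v3=0
Collision at t=5/3: particles 0 and 1 swap velocities; positions: p0=10/3 p1=10/3 p2=22/3 p3=11; velocities now: v0=-4 v1=-1 v2=2 v3=0
Collision at t=7/2: particles 2 and 3 swap velocities; positions: p0=-4 p1=3/2 p2=11 p3=11; velocities now: v0=-4 v1=-1 v2=0 v3=2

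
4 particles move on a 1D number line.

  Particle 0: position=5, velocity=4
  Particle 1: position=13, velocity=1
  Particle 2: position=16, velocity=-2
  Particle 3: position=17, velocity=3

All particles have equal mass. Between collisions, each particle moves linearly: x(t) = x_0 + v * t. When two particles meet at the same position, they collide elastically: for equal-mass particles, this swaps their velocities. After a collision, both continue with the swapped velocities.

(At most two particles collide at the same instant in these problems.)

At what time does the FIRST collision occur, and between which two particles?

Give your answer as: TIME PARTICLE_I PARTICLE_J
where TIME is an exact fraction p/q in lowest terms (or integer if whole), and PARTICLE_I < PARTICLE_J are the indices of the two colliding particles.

Pair (0,1): pos 5,13 vel 4,1 -> gap=8, closing at 3/unit, collide at t=8/3
Pair (1,2): pos 13,16 vel 1,-2 -> gap=3, closing at 3/unit, collide at t=1
Pair (2,3): pos 16,17 vel -2,3 -> not approaching (rel speed -5 <= 0)
Earliest collision: t=1 between 1 and 2

Answer: 1 1 2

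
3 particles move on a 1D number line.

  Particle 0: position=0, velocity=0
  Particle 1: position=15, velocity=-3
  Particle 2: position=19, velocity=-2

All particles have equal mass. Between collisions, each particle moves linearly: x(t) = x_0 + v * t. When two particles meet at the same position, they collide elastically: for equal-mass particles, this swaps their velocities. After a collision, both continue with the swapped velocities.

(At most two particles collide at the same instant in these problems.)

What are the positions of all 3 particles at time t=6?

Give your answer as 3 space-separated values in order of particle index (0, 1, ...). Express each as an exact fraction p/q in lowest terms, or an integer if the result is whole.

Answer: -3 0 7

Derivation:
Collision at t=5: particles 0 and 1 swap velocities; positions: p0=0 p1=0 p2=9; velocities now: v0=-3 v1=0 v2=-2
Advance to t=6 (no further collisions before then); velocities: v0=-3 v1=0 v2=-2; positions = -3 0 7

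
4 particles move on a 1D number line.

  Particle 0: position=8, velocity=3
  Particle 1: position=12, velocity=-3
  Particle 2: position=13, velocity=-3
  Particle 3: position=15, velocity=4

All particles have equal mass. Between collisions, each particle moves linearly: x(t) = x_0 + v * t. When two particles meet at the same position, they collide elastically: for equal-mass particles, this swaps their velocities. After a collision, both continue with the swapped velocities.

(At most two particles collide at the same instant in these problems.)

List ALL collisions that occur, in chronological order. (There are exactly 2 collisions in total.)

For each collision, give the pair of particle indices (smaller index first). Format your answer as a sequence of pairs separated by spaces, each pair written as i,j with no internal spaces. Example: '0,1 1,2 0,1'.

Collision at t=2/3: particles 0 and 1 swap velocities; positions: p0=10 p1=10 p2=11 p3=53/3; velocities now: v0=-3 v1=3 v2=-3 v3=4
Collision at t=5/6: particles 1 and 2 swap velocities; positions: p0=19/2 p1=21/2 p2=21/2 p3=55/3; velocities now: v0=-3 v1=-3 v2=3 v3=4

Answer: 0,1 1,2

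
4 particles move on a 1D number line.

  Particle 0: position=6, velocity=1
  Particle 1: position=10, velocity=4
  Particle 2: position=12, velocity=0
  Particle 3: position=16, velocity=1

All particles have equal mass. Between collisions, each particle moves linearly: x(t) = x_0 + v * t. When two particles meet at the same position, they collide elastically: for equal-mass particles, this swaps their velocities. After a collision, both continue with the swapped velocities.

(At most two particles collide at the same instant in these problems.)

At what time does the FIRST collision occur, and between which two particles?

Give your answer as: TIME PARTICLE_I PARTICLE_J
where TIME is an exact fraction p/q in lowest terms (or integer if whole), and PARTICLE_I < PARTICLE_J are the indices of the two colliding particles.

Pair (0,1): pos 6,10 vel 1,4 -> not approaching (rel speed -3 <= 0)
Pair (1,2): pos 10,12 vel 4,0 -> gap=2, closing at 4/unit, collide at t=1/2
Pair (2,3): pos 12,16 vel 0,1 -> not approaching (rel speed -1 <= 0)
Earliest collision: t=1/2 between 1 and 2

Answer: 1/2 1 2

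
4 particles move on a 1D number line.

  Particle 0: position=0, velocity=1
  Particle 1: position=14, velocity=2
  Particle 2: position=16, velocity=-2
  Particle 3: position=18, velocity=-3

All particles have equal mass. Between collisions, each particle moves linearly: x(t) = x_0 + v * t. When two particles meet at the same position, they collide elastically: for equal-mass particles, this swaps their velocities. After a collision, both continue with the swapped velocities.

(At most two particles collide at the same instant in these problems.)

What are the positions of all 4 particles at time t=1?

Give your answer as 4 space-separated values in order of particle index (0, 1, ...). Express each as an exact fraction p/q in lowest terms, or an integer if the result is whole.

Collision at t=1/2: particles 1 and 2 swap velocities; positions: p0=1/2 p1=15 p2=15 p3=33/2; velocities now: v0=1 v1=-2 v2=2 v3=-3
Collision at t=4/5: particles 2 and 3 swap velocities; positions: p0=4/5 p1=72/5 p2=78/5 p3=78/5; velocities now: v0=1 v1=-2 v2=-3 v3=2
Advance to t=1 (no further collisions before then); velocities: v0=1 v1=-2 v2=-3 v3=2; positions = 1 14 15 16

Answer: 1 14 15 16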